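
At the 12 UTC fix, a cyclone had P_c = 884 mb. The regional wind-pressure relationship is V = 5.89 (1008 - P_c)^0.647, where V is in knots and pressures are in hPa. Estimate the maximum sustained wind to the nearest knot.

ΔP = 1008 − 884 = 124 mb.
124^0.647 ≈ 22.617.
V ≈ 5.89 × 22.617 ≈ 133.2 kt.

133 kt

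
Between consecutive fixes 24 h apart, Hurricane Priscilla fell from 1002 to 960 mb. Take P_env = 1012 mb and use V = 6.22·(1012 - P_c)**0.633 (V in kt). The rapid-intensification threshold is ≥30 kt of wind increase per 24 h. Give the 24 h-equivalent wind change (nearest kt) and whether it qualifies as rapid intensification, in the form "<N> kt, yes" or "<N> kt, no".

V₁: ΔP = 10, V ≈ 6.22 × 10^0.633 ≈ 26.72 kt.
V₂: ΔP = 52, V ≈ 6.22 × 52^0.633 ≈ 75.86 kt.
ΔV over 24 h = 49.14 kt → 24 h equivalent = 49.14 × 24/24 ≈ 49.14 kt.
49 kt ≥ 30 kt ⇒ rapid intensification.

49 kt, yes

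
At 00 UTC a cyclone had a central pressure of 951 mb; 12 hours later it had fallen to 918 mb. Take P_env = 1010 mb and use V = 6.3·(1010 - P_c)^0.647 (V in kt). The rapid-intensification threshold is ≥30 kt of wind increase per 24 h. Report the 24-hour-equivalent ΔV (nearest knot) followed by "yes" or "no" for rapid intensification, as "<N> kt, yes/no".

V₁: ΔP = 59, V ≈ 6.3 × 59^0.647 ≈ 88.12 kt.
V₂: ΔP = 92, V ≈ 6.3 × 92^0.647 ≈ 117.47 kt.
ΔV over 12 h = 29.35 kt → 24 h equivalent = 29.35 × 24/12 ≈ 58.70 kt.
59 kt ≥ 30 kt ⇒ rapid intensification.

59 kt, yes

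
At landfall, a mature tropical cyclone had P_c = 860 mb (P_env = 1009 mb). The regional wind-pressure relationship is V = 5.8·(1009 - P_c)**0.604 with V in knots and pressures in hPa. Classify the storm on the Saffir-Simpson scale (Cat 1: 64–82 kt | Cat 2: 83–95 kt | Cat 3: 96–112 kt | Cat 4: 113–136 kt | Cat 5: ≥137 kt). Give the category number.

ΔP = 1009 − 860 = 149 mb.
V ≈ 5.8 × 149^0.604 = 5.8 × 20.54 ≈ 119 kt.
119 kt falls in the Category 4 band.

4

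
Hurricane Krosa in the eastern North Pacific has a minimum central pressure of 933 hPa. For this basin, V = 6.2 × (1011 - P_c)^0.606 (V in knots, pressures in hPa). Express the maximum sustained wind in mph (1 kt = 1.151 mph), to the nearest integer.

ΔP = 1011 − 933 = 78 hPa.
V ≈ 6.2 × 78^0.606 = 6.2 × 14.016 ≈ 86.896 kt.
86.896 × 1.151 ≈ 100.02 mph → 100 mph.

100 mph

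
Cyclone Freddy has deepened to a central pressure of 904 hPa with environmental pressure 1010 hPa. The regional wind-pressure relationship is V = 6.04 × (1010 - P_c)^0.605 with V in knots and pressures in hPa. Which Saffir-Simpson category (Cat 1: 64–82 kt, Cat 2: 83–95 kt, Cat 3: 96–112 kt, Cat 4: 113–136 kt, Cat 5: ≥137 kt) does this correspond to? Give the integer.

ΔP = 1010 − 904 = 106 hPa.
V ≈ 6.04 × 106^0.605 = 6.04 × 16.80 ≈ 101 kt.
101 kt falls in the Category 3 band.

3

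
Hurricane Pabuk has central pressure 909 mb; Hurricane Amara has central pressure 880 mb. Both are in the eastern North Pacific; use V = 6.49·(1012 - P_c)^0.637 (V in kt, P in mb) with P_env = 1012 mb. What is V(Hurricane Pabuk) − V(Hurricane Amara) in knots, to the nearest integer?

Hurricane Pabuk: ΔP = 103; V ≈ 6.49 × 103^0.637 ≈ 124.29 kt.
Hurricane Amara: ΔP = 132; V ≈ 6.49 × 132^0.637 ≈ 145.56 kt.
Difference ≈ 124.29 − 145.56 = -21.27 → -21 kt.

-21 kt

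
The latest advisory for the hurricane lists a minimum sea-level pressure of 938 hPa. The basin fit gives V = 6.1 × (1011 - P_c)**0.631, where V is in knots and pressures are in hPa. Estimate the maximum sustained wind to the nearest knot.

91 kt

ΔP = 1011 − 938 = 73 hPa.
73^0.631 ≈ 14.988.
V ≈ 6.1 × 14.988 ≈ 91.4 kt.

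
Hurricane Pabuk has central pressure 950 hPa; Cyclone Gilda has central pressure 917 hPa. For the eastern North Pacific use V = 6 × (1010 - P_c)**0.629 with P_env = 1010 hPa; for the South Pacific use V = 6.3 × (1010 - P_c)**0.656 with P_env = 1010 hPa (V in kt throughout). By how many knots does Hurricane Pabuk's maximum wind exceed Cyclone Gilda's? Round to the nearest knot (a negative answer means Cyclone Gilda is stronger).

-44 kt

Hurricane Pabuk: ΔP = 60; V ≈ 6 × 60^0.629 ≈ 78.81 kt.
Cyclone Gilda: ΔP = 93; V ≈ 6.3 × 93^0.656 ≈ 123.22 kt.
Difference ≈ 78.81 − 123.22 = -44.41 → -44 kt.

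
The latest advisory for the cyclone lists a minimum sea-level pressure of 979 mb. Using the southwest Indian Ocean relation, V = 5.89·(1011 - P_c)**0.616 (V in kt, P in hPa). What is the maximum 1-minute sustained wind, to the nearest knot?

ΔP = 1011 − 979 = 32 mb.
32^0.616 ≈ 8.456.
V ≈ 5.89 × 8.456 ≈ 49.8 kt.

50 kt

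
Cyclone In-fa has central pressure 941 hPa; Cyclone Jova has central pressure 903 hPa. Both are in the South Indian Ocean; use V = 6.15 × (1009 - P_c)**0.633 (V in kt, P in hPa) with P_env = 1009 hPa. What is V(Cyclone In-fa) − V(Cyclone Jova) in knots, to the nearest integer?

-29 kt

Cyclone In-fa: ΔP = 68; V ≈ 6.15 × 68^0.633 ≈ 88.89 kt.
Cyclone Jova: ΔP = 106; V ≈ 6.15 × 106^0.633 ≈ 117.73 kt.
Difference ≈ 88.89 − 117.73 = -28.84 → -29 kt.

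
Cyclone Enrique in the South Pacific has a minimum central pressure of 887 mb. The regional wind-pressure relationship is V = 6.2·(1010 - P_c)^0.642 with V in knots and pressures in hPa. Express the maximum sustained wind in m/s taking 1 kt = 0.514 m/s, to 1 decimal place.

70.0 m/s

ΔP = 1010 − 887 = 123 mb.
V ≈ 6.2 × 123^0.642 = 6.2 × 21.964 ≈ 136.179 kt.
136.179 × 0.514 ≈ 70.00 m/s → 70.0 m/s.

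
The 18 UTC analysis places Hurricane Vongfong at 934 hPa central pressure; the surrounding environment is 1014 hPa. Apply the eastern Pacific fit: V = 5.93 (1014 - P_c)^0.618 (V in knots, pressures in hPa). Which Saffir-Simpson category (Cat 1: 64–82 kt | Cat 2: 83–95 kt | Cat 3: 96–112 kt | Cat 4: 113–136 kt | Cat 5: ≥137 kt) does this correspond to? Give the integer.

ΔP = 1014 − 934 = 80 hPa.
V ≈ 5.93 × 80^0.618 = 5.93 × 15.00 ≈ 89 kt.
89 kt falls in the Category 2 band.

2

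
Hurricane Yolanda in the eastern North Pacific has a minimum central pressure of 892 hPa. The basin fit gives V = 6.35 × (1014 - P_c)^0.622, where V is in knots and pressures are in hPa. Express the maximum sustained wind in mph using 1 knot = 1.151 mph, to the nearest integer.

ΔP = 1014 − 892 = 122 hPa.
V ≈ 6.35 × 122^0.622 = 6.35 × 19.848 ≈ 126.035 kt.
126.035 × 1.151 ≈ 145.07 mph → 145 mph.

145 mph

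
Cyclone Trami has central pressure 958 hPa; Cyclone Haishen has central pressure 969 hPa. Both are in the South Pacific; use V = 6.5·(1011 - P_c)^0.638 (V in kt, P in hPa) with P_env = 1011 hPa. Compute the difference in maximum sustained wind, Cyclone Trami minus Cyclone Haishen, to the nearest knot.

Cyclone Trami: ΔP = 53; V ≈ 6.5 × 53^0.638 ≈ 81.85 kt.
Cyclone Haishen: ΔP = 42; V ≈ 6.5 × 42^0.638 ≈ 70.56 kt.
Difference ≈ 81.85 − 70.56 = 11.29 → 11 kt.

11 kt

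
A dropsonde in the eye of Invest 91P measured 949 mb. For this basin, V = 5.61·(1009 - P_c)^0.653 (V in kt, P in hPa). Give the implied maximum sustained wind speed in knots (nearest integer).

81 kt

ΔP = 1009 − 949 = 60 mb.
60^0.653 ≈ 14.492.
V ≈ 5.61 × 14.492 ≈ 81.3 kt.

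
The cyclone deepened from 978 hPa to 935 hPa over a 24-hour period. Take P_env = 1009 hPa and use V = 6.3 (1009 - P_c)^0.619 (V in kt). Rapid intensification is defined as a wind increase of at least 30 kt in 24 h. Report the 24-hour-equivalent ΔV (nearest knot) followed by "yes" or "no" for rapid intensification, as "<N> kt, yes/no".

38 kt, yes

V₁: ΔP = 31, V ≈ 6.3 × 31^0.619 ≈ 52.78 kt.
V₂: ΔP = 74, V ≈ 6.3 × 74^0.619 ≈ 90.45 kt.
ΔV over 24 h = 37.67 kt → 24 h equivalent = 37.67 × 24/24 ≈ 37.67 kt.
38 kt ≥ 30 kt ⇒ rapid intensification.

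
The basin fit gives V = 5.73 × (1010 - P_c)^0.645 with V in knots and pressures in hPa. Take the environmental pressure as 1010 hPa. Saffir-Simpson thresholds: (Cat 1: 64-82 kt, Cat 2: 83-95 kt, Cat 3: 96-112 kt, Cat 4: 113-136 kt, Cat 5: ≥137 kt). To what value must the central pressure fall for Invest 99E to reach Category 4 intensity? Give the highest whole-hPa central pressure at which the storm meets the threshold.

908 hPa

Category 4 begins at V = 113 kt.
Required ΔP = (113/5.73)^(1/0.645) = 19.721^1.550 ≈ 101.77 hPa.
P_c ≤ 1010 − 101.77 = 908.23, so the highest integer P_c is 908 hPa.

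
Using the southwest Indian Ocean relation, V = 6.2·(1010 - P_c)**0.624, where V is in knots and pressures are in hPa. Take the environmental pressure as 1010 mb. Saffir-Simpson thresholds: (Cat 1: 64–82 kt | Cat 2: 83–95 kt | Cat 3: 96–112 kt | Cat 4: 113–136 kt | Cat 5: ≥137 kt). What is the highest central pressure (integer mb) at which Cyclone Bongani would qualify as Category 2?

946 mb

Category 2 begins at V = 83 kt.
Required ΔP = (83/6.2)^(1/0.624) = 13.387^1.603 ≈ 63.91 mb.
P_c ≤ 1010 − 63.91 = 946.09, so the highest integer P_c is 946 mb.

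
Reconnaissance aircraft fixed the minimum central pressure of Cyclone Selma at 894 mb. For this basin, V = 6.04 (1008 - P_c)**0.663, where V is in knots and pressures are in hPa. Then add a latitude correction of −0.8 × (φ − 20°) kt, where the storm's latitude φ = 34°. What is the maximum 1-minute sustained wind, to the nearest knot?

ΔP = 1008 − 894 = 114 mb.
114^0.663 ≈ 23.106.
V ≈ 6.04 × 23.106 ≈ 139.6 kt.
Latitude correction: −0.8 × (34 − 20) = -11.2 kt.
Corrected V ≈ 128.4 kt → 128 kt.

128 kt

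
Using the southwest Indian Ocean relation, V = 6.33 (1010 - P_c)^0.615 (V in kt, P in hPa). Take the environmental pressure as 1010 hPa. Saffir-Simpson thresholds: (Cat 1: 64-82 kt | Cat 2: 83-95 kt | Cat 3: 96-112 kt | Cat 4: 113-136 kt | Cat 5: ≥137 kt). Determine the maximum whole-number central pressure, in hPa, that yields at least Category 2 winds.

944 hPa

Category 2 begins at V = 83 kt.
Required ΔP = (83/6.33)^(1/0.615) = 13.112^1.626 ≈ 65.67 hPa.
P_c ≤ 1010 − 65.67 = 944.33, so the highest integer P_c is 944 hPa.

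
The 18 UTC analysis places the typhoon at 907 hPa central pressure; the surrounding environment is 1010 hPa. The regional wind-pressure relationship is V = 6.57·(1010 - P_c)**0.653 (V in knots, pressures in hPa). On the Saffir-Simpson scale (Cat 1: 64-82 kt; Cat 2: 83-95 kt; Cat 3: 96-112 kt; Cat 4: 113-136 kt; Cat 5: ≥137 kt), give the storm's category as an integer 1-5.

ΔP = 1010 − 907 = 103 hPa.
V ≈ 6.57 × 103^0.653 = 6.57 × 20.62 ≈ 136 kt.
136 kt falls in the Category 4 band.

4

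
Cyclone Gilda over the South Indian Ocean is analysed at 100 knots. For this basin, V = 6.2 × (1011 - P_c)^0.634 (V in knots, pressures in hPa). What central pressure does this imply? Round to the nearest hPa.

ΔP = (V / 6.2)^(1/0.634) = (100/6.2)^1.577.
100/6.2 = 16.129; 16.129^1.577 ≈ 80.31 hPa.
P_c = 1011 − 80.31 = 930.69 ≈ 931 hPa.

931 hPa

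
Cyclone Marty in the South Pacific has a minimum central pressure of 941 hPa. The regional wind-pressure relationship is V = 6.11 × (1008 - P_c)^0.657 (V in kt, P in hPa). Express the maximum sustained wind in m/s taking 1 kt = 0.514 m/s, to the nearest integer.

ΔP = 1008 − 941 = 67 hPa.
V ≈ 6.11 × 67^0.657 = 6.11 × 15.839 ≈ 96.777 kt.
96.777 × 0.514 ≈ 49.74 m/s → 50 m/s.

50 m/s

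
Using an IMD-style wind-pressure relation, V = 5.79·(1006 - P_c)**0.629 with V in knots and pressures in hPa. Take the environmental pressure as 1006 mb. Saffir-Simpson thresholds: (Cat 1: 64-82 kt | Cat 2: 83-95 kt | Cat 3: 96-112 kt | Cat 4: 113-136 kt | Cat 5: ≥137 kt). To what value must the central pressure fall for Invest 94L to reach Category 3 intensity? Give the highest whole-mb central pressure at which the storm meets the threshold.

919 mb

Category 3 begins at V = 96 kt.
Required ΔP = (96/5.79)^(1/0.629) = 16.580^1.590 ≈ 86.88 mb.
P_c ≤ 1006 − 86.88 = 919.12, so the highest integer P_c is 919 mb.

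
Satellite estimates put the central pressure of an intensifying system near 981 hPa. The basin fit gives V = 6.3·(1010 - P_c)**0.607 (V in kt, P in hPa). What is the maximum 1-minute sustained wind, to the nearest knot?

49 kt

ΔP = 1010 − 981 = 29 hPa.
29^0.607 ≈ 7.721.
V ≈ 6.3 × 7.721 ≈ 48.6 kt.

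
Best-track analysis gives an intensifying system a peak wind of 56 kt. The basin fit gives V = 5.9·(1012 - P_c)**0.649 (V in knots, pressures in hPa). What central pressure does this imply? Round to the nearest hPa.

ΔP = (V / 5.9)^(1/0.649) = (56/5.9)^1.541.
56/5.9 = 9.492; 9.492^1.541 ≈ 32.06 hPa.
P_c = 1012 − 32.06 = 979.94 ≈ 980 hPa.

980 hPa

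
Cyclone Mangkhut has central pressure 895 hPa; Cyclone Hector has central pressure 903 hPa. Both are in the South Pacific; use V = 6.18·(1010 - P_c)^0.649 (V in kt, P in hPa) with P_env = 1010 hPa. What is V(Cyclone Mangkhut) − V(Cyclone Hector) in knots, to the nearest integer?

6 kt

Cyclone Mangkhut: ΔP = 115; V ≈ 6.18 × 115^0.649 ≈ 134.39 kt.
Cyclone Hector: ΔP = 107; V ≈ 6.18 × 107^0.649 ≈ 128.25 kt.
Difference ≈ 134.39 − 128.25 = 6.14 → 6 kt.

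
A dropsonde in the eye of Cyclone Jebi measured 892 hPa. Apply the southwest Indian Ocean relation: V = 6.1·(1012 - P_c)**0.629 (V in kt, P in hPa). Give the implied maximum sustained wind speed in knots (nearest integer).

ΔP = 1012 − 892 = 120 hPa.
120^0.629 ≈ 20.314.
V ≈ 6.1 × 20.314 ≈ 123.9 kt.

124 kt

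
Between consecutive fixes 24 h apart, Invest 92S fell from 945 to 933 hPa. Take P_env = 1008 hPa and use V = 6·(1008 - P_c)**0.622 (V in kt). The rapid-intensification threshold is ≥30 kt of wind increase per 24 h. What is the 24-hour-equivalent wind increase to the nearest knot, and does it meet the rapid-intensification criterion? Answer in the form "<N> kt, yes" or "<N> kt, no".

9 kt, no

V₁: ΔP = 63, V ≈ 6 × 63^0.622 ≈ 78.95 kt.
V₂: ΔP = 75, V ≈ 6 × 75^0.622 ≈ 87.99 kt.
ΔV over 24 h = 9.04 kt → 24 h equivalent = 9.04 × 24/24 ≈ 9.04 kt.
9 kt < 30 kt ⇒ not rapid intensification.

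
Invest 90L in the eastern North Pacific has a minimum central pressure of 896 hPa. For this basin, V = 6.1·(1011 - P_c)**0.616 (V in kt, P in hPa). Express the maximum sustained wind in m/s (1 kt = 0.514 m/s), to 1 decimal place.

ΔP = 1011 − 896 = 115 hPa.
V ≈ 6.1 × 115^0.616 = 6.1 × 18.595 ≈ 113.428 kt.
113.428 × 0.514 ≈ 58.30 m/s → 58.3 m/s.

58.3 m/s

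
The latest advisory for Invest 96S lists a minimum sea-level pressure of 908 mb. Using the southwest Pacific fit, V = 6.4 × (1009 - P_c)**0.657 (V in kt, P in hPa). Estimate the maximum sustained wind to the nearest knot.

133 kt

ΔP = 1009 − 908 = 101 mb.
101^0.657 ≈ 20.741.
V ≈ 6.4 × 20.741 ≈ 132.7 kt.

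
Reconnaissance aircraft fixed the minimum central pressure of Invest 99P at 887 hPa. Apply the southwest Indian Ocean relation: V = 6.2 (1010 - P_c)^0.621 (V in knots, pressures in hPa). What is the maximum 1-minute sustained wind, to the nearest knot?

123 kt

ΔP = 1010 − 887 = 123 hPa.
123^0.621 ≈ 19.853.
V ≈ 6.2 × 19.853 ≈ 123.1 kt.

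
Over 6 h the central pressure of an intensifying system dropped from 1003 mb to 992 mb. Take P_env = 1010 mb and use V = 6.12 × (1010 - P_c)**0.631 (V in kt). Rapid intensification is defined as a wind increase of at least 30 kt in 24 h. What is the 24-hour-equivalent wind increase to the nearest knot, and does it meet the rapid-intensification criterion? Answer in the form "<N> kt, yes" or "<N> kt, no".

V₁: ΔP = 7, V ≈ 6.12 × 7^0.631 ≈ 20.89 kt.
V₂: ΔP = 18, V ≈ 6.12 × 18^0.631 ≈ 37.92 kt.
ΔV over 6 h = 17.03 kt → 24 h equivalent = 17.03 × 24/6 ≈ 68.12 kt.
68 kt ≥ 30 kt ⇒ rapid intensification.

68 kt, yes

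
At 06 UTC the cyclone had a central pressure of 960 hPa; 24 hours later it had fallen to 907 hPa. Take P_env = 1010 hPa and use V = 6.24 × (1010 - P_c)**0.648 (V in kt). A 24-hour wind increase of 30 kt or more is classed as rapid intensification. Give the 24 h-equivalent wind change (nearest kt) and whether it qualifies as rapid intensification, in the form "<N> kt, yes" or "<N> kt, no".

47 kt, yes

V₁: ΔP = 50, V ≈ 6.24 × 50^0.648 ≈ 78.73 kt.
V₂: ΔP = 103, V ≈ 6.24 × 103^0.648 ≈ 125.75 kt.
ΔV over 24 h = 47.02 kt → 24 h equivalent = 47.02 × 24/24 ≈ 47.02 kt.
47 kt ≥ 30 kt ⇒ rapid intensification.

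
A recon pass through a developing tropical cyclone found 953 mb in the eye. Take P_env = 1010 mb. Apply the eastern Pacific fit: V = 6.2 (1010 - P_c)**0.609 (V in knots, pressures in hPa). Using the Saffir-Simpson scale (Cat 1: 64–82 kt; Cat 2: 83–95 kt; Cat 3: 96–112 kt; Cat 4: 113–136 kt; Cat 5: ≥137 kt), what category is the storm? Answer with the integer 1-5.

ΔP = 1010 − 953 = 57 mb.
V ≈ 6.2 × 57^0.609 = 6.2 × 11.73 ≈ 73 kt.
73 kt falls in the Category 1 band.

1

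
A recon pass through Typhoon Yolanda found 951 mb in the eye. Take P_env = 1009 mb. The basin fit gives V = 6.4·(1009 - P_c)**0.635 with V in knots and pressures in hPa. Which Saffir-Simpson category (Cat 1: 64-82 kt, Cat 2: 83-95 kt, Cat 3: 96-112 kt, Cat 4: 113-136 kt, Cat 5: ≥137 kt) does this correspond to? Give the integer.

ΔP = 1009 − 951 = 58 mb.
V ≈ 6.4 × 58^0.635 = 6.4 × 13.18 ≈ 84 kt.
84 kt falls in the Category 2 band.

2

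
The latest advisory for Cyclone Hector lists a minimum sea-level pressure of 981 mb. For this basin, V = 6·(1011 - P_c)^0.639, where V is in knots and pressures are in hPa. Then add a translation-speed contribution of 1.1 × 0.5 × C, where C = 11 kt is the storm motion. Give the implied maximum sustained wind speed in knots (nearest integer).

ΔP = 1011 − 981 = 30 mb.
30^0.639 ≈ 8.788.
V ≈ 6 × 8.788 ≈ 52.7 kt.
Translation term: 1.1 × 0.5 × 11 = 6.05 kt.
Corrected V ≈ 58.75 kt → 59 kt.

59 kt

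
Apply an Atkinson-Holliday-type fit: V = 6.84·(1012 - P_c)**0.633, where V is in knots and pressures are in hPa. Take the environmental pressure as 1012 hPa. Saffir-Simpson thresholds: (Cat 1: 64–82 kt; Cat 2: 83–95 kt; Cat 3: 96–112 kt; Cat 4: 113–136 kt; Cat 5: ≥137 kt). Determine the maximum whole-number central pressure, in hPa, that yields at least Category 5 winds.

Category 5 begins at V = 137 kt.
Required ΔP = (137/6.84)^(1/0.633) = 20.029^1.580 ≈ 113.85 hPa.
P_c ≤ 1012 − 113.85 = 898.15, so the highest integer P_c is 898 hPa.

898 hPa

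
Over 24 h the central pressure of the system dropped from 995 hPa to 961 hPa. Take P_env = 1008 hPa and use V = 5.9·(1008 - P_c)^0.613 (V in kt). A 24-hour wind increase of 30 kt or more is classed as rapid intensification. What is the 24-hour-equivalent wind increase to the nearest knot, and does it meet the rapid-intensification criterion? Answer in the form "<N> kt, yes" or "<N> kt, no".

34 kt, yes

V₁: ΔP = 13, V ≈ 5.9 × 13^0.613 ≈ 28.42 kt.
V₂: ΔP = 47, V ≈ 5.9 × 47^0.613 ≈ 62.50 kt.
ΔV over 24 h = 34.08 kt → 24 h equivalent = 34.08 × 24/24 ≈ 34.08 kt.
34 kt ≥ 30 kt ⇒ rapid intensification.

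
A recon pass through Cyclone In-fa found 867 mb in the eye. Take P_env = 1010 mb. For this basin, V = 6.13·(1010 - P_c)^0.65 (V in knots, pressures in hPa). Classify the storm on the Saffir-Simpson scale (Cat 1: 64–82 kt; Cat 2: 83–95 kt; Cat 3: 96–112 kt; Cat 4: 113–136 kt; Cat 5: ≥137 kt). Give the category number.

ΔP = 1010 − 867 = 143 mb.
V ≈ 6.13 × 143^0.65 = 6.13 × 25.17 ≈ 154 kt.
154 kt falls in the Category 5 band.

5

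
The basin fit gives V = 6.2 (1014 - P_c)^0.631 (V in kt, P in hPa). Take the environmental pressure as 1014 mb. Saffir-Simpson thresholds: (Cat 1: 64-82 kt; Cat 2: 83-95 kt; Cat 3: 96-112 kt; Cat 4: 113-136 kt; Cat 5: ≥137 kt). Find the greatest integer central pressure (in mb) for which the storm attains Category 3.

Category 3 begins at V = 96 kt.
Required ΔP = (96/6.2)^(1/0.631) = 15.484^1.585 ≈ 76.86 mb.
P_c ≤ 1014 − 76.86 = 937.14, so the highest integer P_c is 937 mb.

937 mb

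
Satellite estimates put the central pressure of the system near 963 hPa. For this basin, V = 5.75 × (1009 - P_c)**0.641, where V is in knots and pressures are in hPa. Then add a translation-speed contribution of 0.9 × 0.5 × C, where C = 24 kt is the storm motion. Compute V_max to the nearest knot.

ΔP = 1009 − 963 = 46 hPa.
46^0.641 ≈ 11.637.
V ≈ 5.75 × 11.637 ≈ 66.9 kt.
Translation term: 0.9 × 0.5 × 24 = 10.8 kt.
Corrected V ≈ 77.7 kt → 78 kt.

78 kt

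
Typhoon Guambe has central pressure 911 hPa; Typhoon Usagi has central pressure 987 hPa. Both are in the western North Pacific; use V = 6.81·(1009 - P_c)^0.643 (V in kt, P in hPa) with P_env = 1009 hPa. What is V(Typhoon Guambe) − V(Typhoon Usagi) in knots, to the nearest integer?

80 kt

Typhoon Guambe: ΔP = 98; V ≈ 6.81 × 98^0.643 ≈ 129.87 kt.
Typhoon Usagi: ΔP = 22; V ≈ 6.81 × 22^0.643 ≈ 49.70 kt.
Difference ≈ 129.87 − 49.70 = 80.17 → 80 kt.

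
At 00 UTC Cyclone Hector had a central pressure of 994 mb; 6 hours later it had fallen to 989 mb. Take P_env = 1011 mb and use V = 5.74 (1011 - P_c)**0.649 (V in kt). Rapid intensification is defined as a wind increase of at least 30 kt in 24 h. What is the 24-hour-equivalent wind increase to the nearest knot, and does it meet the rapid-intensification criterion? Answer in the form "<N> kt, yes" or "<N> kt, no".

V₁: ΔP = 17, V ≈ 5.74 × 17^0.649 ≈ 36.10 kt.
V₂: ΔP = 22, V ≈ 5.74 × 22^0.649 ≈ 42.67 kt.
ΔV over 6 h = 6.57 kt → 24 h equivalent = 6.57 × 24/6 ≈ 26.28 kt.
26 kt < 30 kt ⇒ not rapid intensification.

26 kt, no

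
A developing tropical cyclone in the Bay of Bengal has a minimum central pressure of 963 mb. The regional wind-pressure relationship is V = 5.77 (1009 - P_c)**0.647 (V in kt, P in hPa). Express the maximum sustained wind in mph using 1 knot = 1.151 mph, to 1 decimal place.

79.1 mph

ΔP = 1009 − 963 = 46 mb.
V ≈ 5.77 × 46^0.647 = 5.77 × 11.907 ≈ 68.704 kt.
68.704 × 1.151 ≈ 79.08 mph → 79.1 mph.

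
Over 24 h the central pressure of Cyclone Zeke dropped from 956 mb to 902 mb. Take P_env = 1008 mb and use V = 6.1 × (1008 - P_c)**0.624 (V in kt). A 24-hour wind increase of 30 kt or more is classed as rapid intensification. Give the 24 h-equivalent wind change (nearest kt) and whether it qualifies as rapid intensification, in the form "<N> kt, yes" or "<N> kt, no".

40 kt, yes

V₁: ΔP = 52, V ≈ 6.1 × 52^0.624 ≈ 71.80 kt.
V₂: ΔP = 106, V ≈ 6.1 × 106^0.624 ≈ 111.97 kt.
ΔV over 24 h = 40.17 kt → 24 h equivalent = 40.17 × 24/24 ≈ 40.17 kt.
40 kt ≥ 30 kt ⇒ rapid intensification.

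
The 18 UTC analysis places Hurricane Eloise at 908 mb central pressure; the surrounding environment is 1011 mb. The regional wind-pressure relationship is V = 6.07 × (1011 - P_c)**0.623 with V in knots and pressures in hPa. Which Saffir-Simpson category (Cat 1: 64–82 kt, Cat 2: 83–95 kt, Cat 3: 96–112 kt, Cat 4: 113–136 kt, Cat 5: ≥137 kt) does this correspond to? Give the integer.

ΔP = 1011 − 908 = 103 mb.
V ≈ 6.07 × 103^0.623 = 6.07 × 17.95 ≈ 109 kt.
109 kt falls in the Category 3 band.

3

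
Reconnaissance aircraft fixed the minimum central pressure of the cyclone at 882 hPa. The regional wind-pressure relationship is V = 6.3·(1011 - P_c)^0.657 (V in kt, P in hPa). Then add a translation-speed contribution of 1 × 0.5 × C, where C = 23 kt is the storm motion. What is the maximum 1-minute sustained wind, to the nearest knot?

165 kt

ΔP = 1011 − 882 = 129 hPa.
129^0.657 ≈ 24.359.
V ≈ 6.3 × 24.359 ≈ 153.5 kt.
Translation term: 1 × 0.5 × 23 = 11.5 kt.
Corrected V ≈ 165 kt → 165 kt.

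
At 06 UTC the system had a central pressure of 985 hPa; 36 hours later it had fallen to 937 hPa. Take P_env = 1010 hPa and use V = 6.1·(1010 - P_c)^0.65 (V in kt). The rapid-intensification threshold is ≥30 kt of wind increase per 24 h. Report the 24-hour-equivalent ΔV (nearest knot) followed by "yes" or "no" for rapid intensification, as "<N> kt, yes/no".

V₁: ΔP = 25, V ≈ 6.1 × 25^0.65 ≈ 49.43 kt.
V₂: ΔP = 73, V ≈ 6.1 × 73^0.65 ≈ 99.19 kt.
ΔV over 36 h = 49.76 kt → 24 h equivalent = 49.76 × 24/36 ≈ 33.17 kt.
33 kt ≥ 30 kt ⇒ rapid intensification.

33 kt, yes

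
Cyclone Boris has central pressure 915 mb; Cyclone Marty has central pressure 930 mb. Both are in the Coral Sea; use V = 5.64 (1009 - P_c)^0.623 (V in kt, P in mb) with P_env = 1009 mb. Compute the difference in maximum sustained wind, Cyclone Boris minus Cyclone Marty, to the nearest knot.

Cyclone Boris: ΔP = 94; V ≈ 5.64 × 94^0.623 ≈ 95.62 kt.
Cyclone Marty: ΔP = 79; V ≈ 5.64 × 79^0.623 ≈ 85.80 kt.
Difference ≈ 95.62 − 85.80 = 9.82 → 10 kt.

10 kt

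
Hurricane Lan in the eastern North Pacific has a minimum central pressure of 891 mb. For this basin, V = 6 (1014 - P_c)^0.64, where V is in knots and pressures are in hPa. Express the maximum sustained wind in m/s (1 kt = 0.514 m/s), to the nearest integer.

67 m/s

ΔP = 1014 − 891 = 123 mb.
V ≈ 6 × 123^0.64 = 6 × 21.754 ≈ 130.524 kt.
130.524 × 0.514 ≈ 67.09 m/s → 67 m/s.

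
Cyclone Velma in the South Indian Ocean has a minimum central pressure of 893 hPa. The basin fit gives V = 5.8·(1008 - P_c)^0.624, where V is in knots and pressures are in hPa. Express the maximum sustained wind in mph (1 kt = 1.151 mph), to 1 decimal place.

128.9 mph

ΔP = 1008 − 893 = 115 hPa.
V ≈ 5.8 × 115^0.624 = 5.8 × 19.314 ≈ 112.022 kt.
112.022 × 1.151 ≈ 128.94 mph → 128.9 mph.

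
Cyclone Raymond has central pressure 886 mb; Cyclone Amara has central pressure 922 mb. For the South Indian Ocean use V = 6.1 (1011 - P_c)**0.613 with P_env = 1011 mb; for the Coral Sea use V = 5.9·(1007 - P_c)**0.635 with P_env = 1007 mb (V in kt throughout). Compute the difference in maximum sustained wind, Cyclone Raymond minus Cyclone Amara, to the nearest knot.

19 kt

Cyclone Raymond: ΔP = 125; V ≈ 6.1 × 125^0.613 ≈ 117.69 kt.
Cyclone Amara: ΔP = 85; V ≈ 5.9 × 85^0.635 ≈ 99.09 kt.
Difference ≈ 117.69 − 99.09 = 18.60 → 19 kt.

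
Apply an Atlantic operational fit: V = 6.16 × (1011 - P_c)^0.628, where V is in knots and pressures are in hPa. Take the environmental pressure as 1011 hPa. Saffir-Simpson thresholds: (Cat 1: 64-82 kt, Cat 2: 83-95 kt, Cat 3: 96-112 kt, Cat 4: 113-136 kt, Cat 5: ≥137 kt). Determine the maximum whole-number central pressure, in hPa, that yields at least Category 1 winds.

969 hPa

Category 1 begins at V = 64 kt.
Required ΔP = (64/6.16)^(1/0.628) = 10.390^1.592 ≈ 41.57 hPa.
P_c ≤ 1011 − 41.57 = 969.43, so the highest integer P_c is 969 hPa.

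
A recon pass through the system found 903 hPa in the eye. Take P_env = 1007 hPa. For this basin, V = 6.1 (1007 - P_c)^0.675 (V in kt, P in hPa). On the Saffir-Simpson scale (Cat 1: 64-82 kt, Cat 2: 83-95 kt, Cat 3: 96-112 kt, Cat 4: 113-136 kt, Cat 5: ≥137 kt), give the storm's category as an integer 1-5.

5

ΔP = 1007 − 903 = 104 hPa.
V ≈ 6.1 × 104^0.675 = 6.1 × 22.99 ≈ 140 kt.
140 kt falls in the Category 5 band.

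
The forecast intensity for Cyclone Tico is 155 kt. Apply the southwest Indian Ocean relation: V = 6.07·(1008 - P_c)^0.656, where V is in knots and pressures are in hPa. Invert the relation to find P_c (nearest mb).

ΔP = (V / 6.07)^(1/0.656) = (155/6.07)^1.524.
155/6.07 = 25.535; 25.535^1.524 ≈ 139.65 mb.
P_c = 1008 − 139.65 = 868.35 ≈ 868 mb.

868 mb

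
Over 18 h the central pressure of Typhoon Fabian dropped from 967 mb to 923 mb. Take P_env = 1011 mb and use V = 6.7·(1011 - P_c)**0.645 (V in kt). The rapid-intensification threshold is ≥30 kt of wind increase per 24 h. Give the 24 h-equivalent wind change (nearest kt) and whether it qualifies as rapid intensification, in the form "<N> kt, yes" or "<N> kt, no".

V₁: ΔP = 44, V ≈ 6.7 × 44^0.645 ≈ 76.93 kt.
V₂: ΔP = 88, V ≈ 6.7 × 88^0.645 ≈ 120.30 kt.
ΔV over 18 h = 43.37 kt → 24 h equivalent = 43.37 × 24/18 ≈ 57.83 kt.
58 kt ≥ 30 kt ⇒ rapid intensification.

58 kt, yes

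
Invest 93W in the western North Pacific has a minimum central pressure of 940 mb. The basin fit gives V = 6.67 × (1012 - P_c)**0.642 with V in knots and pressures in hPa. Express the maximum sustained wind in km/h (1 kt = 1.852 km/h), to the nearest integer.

ΔP = 1012 − 940 = 72 mb.
V ≈ 6.67 × 72^0.642 = 6.67 × 15.574 ≈ 103.880 kt.
103.880 × 1.852 ≈ 192.39 km/h → 192 km/h.

192 km/h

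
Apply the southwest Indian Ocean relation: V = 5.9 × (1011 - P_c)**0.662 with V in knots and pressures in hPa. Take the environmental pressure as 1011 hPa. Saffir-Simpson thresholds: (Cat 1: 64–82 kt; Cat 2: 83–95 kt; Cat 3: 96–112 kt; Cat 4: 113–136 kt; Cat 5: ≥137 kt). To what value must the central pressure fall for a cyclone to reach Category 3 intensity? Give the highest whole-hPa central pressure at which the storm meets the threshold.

Category 3 begins at V = 96 kt.
Required ΔP = (96/5.9)^(1/0.662) = 16.271^1.511 ≈ 67.60 hPa.
P_c ≤ 1011 − 67.60 = 943.40, so the highest integer P_c is 943 hPa.

943 hPa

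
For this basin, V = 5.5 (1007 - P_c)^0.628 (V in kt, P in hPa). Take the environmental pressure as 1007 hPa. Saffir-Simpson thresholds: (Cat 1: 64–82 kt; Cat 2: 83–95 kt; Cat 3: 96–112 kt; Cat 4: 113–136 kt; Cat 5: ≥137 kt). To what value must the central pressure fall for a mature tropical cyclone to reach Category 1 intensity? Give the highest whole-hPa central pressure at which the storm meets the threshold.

957 hPa

Category 1 begins at V = 64 kt.
Required ΔP = (64/5.5)^(1/0.628) = 11.636^1.592 ≈ 49.79 hPa.
P_c ≤ 1007 − 49.79 = 957.21, so the highest integer P_c is 957 hPa.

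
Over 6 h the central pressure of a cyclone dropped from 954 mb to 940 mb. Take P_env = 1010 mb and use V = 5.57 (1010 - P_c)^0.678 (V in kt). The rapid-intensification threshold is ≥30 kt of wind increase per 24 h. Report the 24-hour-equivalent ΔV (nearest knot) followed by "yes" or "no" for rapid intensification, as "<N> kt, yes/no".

V₁: ΔP = 56, V ≈ 5.57 × 56^0.678 ≈ 85.33 kt.
V₂: ΔP = 70, V ≈ 5.57 × 70^0.678 ≈ 99.27 kt.
ΔV over 6 h = 13.94 kt → 24 h equivalent = 13.94 × 24/6 ≈ 55.76 kt.
56 kt ≥ 30 kt ⇒ rapid intensification.

56 kt, yes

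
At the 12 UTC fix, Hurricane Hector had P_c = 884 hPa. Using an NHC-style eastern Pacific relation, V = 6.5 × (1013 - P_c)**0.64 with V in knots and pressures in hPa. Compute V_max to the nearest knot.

ΔP = 1013 − 884 = 129 hPa.
129^0.64 ≈ 22.427.
V ≈ 6.5 × 22.427 ≈ 145.8 kt.

146 kt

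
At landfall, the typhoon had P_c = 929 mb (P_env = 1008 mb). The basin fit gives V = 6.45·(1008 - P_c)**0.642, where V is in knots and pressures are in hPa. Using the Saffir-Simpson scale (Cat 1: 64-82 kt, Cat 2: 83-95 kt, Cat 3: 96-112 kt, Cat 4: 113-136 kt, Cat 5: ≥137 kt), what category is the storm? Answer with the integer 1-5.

3

ΔP = 1008 − 929 = 79 mb.
V ≈ 6.45 × 79^0.642 = 6.45 × 16.53 ≈ 107 kt.
107 kt falls in the Category 3 band.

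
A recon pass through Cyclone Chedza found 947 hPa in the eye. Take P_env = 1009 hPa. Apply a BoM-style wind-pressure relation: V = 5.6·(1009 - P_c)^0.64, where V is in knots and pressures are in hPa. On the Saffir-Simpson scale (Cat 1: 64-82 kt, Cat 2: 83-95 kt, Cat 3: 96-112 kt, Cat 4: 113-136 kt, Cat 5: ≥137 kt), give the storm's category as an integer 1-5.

1

ΔP = 1009 − 947 = 62 hPa.
V ≈ 5.6 × 62^0.64 = 5.6 × 14.03 ≈ 79 kt.
79 kt falls in the Category 1 band.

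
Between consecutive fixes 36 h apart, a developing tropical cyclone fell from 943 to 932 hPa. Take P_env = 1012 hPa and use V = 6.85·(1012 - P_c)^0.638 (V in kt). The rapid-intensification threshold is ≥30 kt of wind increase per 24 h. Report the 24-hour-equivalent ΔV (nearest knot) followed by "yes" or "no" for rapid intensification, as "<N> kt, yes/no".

V₁: ΔP = 69, V ≈ 6.85 × 69^0.638 ≈ 102.06 kt.
V₂: ΔP = 80, V ≈ 6.85 × 80^0.638 ≈ 112.17 kt.
ΔV over 36 h = 10.11 kt → 24 h equivalent = 10.11 × 24/36 ≈ 6.74 kt.
7 kt < 30 kt ⇒ not rapid intensification.

7 kt, no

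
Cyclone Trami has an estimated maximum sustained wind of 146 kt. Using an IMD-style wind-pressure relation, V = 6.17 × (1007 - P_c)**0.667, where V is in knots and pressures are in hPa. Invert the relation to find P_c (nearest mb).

ΔP = (V / 6.17)^(1/0.667) = (146/6.17)^1.499.
146/6.17 = 23.663; 23.663^1.499 ≈ 114.83 mb.
P_c = 1007 − 114.83 = 892.17 ≈ 892 mb.

892 mb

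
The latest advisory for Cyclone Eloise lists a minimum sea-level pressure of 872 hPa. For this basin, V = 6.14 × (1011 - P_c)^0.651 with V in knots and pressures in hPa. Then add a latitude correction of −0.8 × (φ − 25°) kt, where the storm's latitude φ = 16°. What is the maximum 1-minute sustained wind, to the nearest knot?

160 kt

ΔP = 1011 − 872 = 139 hPa.
139^0.651 ≈ 24.837.
V ≈ 6.14 × 24.837 ≈ 152.5 kt.
Latitude correction: −0.8 × (16 − 25) = 7.2 kt.
Corrected V ≈ 159.7 kt → 160 kt.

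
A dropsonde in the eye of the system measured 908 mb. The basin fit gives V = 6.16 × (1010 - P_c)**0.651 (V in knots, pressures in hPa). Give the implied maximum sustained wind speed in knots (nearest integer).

ΔP = 1010 − 908 = 102 mb.
102^0.651 ≈ 20.305.
V ≈ 6.16 × 20.305 ≈ 125.1 kt.

125 kt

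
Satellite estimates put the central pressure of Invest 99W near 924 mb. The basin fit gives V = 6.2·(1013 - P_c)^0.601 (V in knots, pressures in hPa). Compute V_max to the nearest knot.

ΔP = 1013 − 924 = 89 mb.
89^0.601 ≈ 14.845.
V ≈ 6.2 × 14.845 ≈ 92.0 kt.

92 kt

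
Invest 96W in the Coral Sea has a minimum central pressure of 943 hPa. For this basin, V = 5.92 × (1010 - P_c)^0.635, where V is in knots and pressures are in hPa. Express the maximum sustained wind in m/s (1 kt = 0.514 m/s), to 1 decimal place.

ΔP = 1010 − 943 = 67 hPa.
V ≈ 5.92 × 67^0.635 = 5.92 × 14.440 ≈ 85.483 kt.
85.483 × 0.514 ≈ 43.94 m/s → 43.9 m/s.

43.9 m/s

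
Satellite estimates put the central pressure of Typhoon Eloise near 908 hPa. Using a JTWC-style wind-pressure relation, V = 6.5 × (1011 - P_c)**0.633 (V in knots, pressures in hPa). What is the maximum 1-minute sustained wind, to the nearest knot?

122 kt

ΔP = 1011 − 908 = 103 hPa.
103^0.633 ≈ 18.799.
V ≈ 6.5 × 18.799 ≈ 122.2 kt.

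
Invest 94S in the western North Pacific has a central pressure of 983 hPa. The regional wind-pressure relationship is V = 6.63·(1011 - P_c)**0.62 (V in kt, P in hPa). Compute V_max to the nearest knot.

52 kt

ΔP = 1011 − 983 = 28 hPa.
28^0.62 ≈ 7.893.
V ≈ 6.63 × 7.893 ≈ 52.3 kt.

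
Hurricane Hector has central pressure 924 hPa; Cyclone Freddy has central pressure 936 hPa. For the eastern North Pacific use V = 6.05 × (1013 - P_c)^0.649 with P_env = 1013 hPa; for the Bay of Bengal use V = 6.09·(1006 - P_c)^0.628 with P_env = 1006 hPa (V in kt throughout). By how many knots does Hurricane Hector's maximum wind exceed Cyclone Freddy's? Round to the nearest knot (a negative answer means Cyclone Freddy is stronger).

Hurricane Hector: ΔP = 89; V ≈ 6.05 × 89^0.649 ≈ 111.41 kt.
Cyclone Freddy: ΔP = 70; V ≈ 6.09 × 70^0.628 ≈ 87.77 kt.
Difference ≈ 111.41 − 87.77 = 23.64 → 24 kt.

24 kt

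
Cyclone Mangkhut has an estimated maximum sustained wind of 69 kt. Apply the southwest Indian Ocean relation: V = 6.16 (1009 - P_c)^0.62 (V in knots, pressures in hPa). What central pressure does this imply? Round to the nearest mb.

ΔP = (V / 6.16)^(1/0.62) = (69/6.16)^1.613.
69/6.16 = 11.201; 11.201^1.613 ≈ 49.25 mb.
P_c = 1009 − 49.25 = 959.75 ≈ 960 mb.

960 mb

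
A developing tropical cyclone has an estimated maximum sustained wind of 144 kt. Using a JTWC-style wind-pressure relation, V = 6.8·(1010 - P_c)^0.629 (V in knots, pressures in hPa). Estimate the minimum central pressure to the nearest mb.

882 mb

ΔP = (V / 6.8)^(1/0.629) = (144/6.8)^1.590.
144/6.8 = 21.176; 21.176^1.590 ≈ 128.20 mb.
P_c = 1010 − 128.20 = 881.80 ≈ 882 mb.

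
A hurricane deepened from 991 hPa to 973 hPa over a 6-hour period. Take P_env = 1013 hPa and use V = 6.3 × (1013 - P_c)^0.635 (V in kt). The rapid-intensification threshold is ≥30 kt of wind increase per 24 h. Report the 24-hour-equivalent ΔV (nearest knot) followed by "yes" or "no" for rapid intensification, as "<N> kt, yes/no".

V₁: ΔP = 22, V ≈ 6.3 × 22^0.635 ≈ 44.85 kt.
V₂: ΔP = 40, V ≈ 6.3 × 40^0.635 ≈ 65.56 kt.
ΔV over 6 h = 20.71 kt → 24 h equivalent = 20.71 × 24/6 ≈ 82.84 kt.
83 kt ≥ 30 kt ⇒ rapid intensification.

83 kt, yes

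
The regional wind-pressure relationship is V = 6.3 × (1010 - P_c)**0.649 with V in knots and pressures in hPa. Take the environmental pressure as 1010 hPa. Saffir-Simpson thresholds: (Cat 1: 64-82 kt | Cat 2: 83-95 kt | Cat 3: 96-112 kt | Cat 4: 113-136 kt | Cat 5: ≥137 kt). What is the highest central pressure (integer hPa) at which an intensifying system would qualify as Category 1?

974 hPa

Category 1 begins at V = 64 kt.
Required ΔP = (64/6.3)^(1/0.649) = 10.159^1.541 ≈ 35.59 hPa.
P_c ≤ 1010 − 35.59 = 974.41, so the highest integer P_c is 974 hPa.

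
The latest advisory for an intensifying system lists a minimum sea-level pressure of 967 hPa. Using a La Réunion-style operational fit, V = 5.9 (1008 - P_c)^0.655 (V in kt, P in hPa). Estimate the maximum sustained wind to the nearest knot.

67 kt

ΔP = 1008 − 967 = 41 hPa.
41^0.655 ≈ 11.386.
V ≈ 5.9 × 11.386 ≈ 67.2 kt.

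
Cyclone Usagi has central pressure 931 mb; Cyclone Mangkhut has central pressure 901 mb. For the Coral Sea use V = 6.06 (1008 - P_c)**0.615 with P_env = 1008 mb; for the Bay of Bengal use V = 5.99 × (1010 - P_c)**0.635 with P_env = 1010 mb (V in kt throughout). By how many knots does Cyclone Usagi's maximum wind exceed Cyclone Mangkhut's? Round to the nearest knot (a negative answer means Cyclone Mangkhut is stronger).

-30 kt

Cyclone Usagi: ΔP = 77; V ≈ 6.06 × 77^0.615 ≈ 87.63 kt.
Cyclone Mangkhut: ΔP = 109; V ≈ 5.99 × 109^0.635 ≈ 117.81 kt.
Difference ≈ 87.63 − 117.81 = -30.18 → -30 kt.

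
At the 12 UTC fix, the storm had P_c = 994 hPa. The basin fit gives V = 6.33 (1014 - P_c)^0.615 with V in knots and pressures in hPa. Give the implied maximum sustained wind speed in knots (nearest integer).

ΔP = 1014 − 994 = 20 hPa.
20^0.615 ≈ 6.312.
V ≈ 6.33 × 6.312 ≈ 40.0 kt.

40 kt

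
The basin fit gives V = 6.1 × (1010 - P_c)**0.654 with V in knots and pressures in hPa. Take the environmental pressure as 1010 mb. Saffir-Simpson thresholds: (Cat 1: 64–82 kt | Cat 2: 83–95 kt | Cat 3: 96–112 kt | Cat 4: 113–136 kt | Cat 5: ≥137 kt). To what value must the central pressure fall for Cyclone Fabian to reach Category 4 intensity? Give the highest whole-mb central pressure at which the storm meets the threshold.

Category 4 begins at V = 113 kt.
Required ΔP = (113/6.1)^(1/0.654) = 18.525^1.529 ≈ 86.79 mb.
P_c ≤ 1010 − 86.79 = 923.21, so the highest integer P_c is 923 mb.

923 mb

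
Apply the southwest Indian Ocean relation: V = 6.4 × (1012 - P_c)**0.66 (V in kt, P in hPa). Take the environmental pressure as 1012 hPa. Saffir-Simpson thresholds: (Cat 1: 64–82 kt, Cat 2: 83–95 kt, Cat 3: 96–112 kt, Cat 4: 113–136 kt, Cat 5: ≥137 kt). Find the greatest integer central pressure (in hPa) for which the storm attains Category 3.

Category 3 begins at V = 96 kt.
Required ΔP = (96/6.4)^(1/0.66) = 15.000^1.515 ≈ 60.53 hPa.
P_c ≤ 1012 − 60.53 = 951.47, so the highest integer P_c is 951 hPa.

951 hPa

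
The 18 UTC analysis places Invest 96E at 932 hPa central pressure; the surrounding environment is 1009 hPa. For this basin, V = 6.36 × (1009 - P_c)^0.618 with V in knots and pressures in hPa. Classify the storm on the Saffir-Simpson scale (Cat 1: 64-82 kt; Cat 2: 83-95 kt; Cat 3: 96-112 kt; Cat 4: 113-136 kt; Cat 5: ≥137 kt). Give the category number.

ΔP = 1009 − 932 = 77 hPa.
V ≈ 6.36 × 77^0.618 = 6.36 × 14.65 ≈ 93 kt.
93 kt falls in the Category 2 band.

2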